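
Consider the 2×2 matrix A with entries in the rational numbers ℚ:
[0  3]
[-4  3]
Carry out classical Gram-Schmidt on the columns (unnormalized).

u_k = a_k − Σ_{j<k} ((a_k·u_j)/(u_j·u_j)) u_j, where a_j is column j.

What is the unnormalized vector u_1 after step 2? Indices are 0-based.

u_1 = (3, 0)

Step 1: u_0 = a_0 = (0, -4).
Step 2: u_1 = a_1 − (-3/4)·u_0 = (3, 0).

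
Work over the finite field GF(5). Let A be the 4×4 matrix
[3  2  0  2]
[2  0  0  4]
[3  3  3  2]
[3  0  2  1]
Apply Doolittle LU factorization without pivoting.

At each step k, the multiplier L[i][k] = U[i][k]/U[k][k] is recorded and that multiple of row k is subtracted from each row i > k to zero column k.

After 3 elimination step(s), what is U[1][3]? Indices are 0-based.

Step 1: pivot at (0,0) is 3.
  row1 ← row1 − (4)·row0  ⇒  L[1][0]=4, U row1=(0, 2, 0, 1)
  row2 ← row2 − (1)·row0  ⇒  L[2][0]=1, U row2=(0, 1, 3, 0)
  row3 ← row3 − (1)·row0  ⇒  L[3][0]=1, U row3=(0, 3, 2, 4)
Step 2: pivot at (1,1) is 2.
  row2 ← row2 − (3)·row1  ⇒  L[2][1]=3, U row2=(0, 0, 3, 2)
  row3 ← row3 − (4)·row1  ⇒  L[3][1]=4, U row3=(0, 0, 2, 0)
Step 3: pivot at (2,2) is 3.
  row3 ← row3 − (4)·row2  ⇒  L[3][2]=4, U row3=(0, 0, 0, 2)

U[1][3] = 1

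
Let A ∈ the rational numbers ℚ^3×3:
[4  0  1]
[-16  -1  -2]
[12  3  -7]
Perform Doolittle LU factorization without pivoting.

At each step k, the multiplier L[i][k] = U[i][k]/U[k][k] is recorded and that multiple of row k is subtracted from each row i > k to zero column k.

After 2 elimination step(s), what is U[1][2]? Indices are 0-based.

U[1][2] = 2

[col 0] pivot 4
  R1 -= -4*R0 → (0, -1, 2)  (L[1][0] := -4)
  R2 -= 3*R0 → (0, 3, -10)  (L[2][0] := 3)
[col 1] pivot -1
  R2 -= -3*R1 → (0, 0, -4)  (L[2][1] := -3)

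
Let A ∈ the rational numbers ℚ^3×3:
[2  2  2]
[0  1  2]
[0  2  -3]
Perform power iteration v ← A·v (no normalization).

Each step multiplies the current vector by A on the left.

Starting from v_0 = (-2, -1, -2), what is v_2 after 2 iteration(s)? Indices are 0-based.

v_0 = (-2, -1, -2).
v_1 = A·v_0 = (-10, -5, 4).
v_2 = A·v_1 = (-22, 3, -22).

v_2 = (-22, 3, -22)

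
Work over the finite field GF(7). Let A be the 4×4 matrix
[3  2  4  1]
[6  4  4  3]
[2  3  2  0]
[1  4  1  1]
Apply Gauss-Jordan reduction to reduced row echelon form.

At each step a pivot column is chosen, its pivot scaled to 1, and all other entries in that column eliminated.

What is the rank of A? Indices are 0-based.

rank = 4

step 1: normalize row 0 (÷3) = (1, 3, 6, 5)
  row 1: subtract 6×row0 = (0, 0, 3, 1)
  row 2: subtract 2×row0 = (0, 4, 4, 4)
  row 3: subtract 1×row0 = (0, 1, 2, 3)
step 2: exchange rows 1,2
step 2: normalize row 1 (÷4) = (0, 1, 1, 1)
  row 0: subtract 3×row1 = (1, 0, 3, 2)
  row 3: subtract 1×row1 = (0, 0, 1, 2)
step 3: normalize row 2 (÷3) = (0, 0, 1, 5)
  row 0: subtract 3×row2 = (1, 0, 0, 1)
  row 1: subtract 1×row2 = (0, 1, 0, 3)
  row 3: subtract 1×row2 = (0, 0, 0, 4)
step 4: normalize row 3 (÷4) = (0, 0, 0, 1)
  row 0: subtract 1×row3 = (1, 0, 0, 0)
  row 1: subtract 3×row3 = (0, 1, 0, 0)
  row 2: subtract 5×row3 = (0, 0, 1, 0)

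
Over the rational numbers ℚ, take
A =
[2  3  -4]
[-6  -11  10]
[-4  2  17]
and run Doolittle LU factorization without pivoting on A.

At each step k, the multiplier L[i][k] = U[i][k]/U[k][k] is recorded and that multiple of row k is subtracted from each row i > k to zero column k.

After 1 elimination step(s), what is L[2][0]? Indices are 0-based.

L[2][0] = -2

Step 1: pivot at (0,0) is 2.
  row1 ← row1 − (-3)·row0  ⇒  L[1][0]=-3, U row1=(0, -2, -2)
  row2 ← row2 − (-2)·row0  ⇒  L[2][0]=-2, U row2=(0, 8, 9)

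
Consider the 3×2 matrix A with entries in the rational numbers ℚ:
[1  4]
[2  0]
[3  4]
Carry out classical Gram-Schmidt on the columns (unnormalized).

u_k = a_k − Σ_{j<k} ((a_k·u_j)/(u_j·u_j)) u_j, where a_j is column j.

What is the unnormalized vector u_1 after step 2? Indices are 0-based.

u_1 = (20/7, -16/7, 4/7)

Step 1: u_0 = a_0 = (1, 2, 3).
Step 2: u_1 = a_1 − (8/7)·u_0 = (20/7, -16/7, 4/7).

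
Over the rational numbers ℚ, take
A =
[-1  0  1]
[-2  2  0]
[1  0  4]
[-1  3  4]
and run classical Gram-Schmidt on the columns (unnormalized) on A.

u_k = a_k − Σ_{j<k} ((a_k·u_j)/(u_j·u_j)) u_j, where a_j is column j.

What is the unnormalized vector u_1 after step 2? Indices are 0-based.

Step 1: u_0 = a_0 = (-1, -2, 1, -1).
Step 2: u_1 = a_1 − (-1)·u_0 = (-1, 0, 1, 2).

u_1 = (-1, 0, 1, 2)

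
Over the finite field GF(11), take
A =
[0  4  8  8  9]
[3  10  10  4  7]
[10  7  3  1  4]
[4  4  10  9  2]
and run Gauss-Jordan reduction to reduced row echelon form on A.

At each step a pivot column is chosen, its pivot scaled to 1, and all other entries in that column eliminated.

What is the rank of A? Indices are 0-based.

rank = 4

[1] R0 <-> R1
[1] R0 /= 3  ⇒  (1, 7, 7, 5, 6)
     R2 -= 10·R0  ⇒  (0, 3, 10, 6, 10)
     R3 -= 4·R0  ⇒  (0, 9, 4, 0, 0)
[2] R1 /= 4  ⇒  (0, 1, 2, 2, 5)
     R0 -= 7·R1  ⇒  (1, 0, 4, 2, 4)
     R2 -= 3·R1  ⇒  (0, 0, 4, 0, 6)
     R3 -= 9·R1  ⇒  (0, 0, 8, 4, 10)
[3] R2 /= 4  ⇒  (0, 0, 1, 0, 7)
     R0 -= 4·R2  ⇒  (1, 0, 0, 2, 9)
     R1 -= 2·R2  ⇒  (0, 1, 0, 2, 2)
     R3 -= 8·R2  ⇒  (0, 0, 0, 4, 9)
[4] R3 /= 4  ⇒  (0, 0, 0, 1, 5)
     R0 -= 2·R3  ⇒  (1, 0, 0, 0, 10)
     R1 -= 2·R3  ⇒  (0, 1, 0, 0, 3)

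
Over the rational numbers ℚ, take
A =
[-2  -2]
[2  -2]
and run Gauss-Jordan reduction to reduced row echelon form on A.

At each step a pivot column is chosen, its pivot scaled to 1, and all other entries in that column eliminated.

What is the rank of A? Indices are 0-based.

rank = 2

[1] R0 /= -2  ⇒  (1, 1)
     R1 -= 2·R0  ⇒  (0, -4)
[2] R1 /= -4  ⇒  (0, 1)
     R0 -= 1·R1  ⇒  (1, 0)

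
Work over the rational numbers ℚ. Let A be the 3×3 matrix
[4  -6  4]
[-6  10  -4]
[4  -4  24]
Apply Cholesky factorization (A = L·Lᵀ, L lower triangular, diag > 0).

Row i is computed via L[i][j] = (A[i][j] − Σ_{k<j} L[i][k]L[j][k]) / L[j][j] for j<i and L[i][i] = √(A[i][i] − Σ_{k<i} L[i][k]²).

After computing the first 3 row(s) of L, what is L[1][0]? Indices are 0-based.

L[1][0] = -3

Step 1: L[0][0] = √(4) = 2.
  L[1][0] = (-6) / L[0][0] = -3.
Step 2: L[1][1] = √(1) = 1.
  L[2][0] = (4) / L[0][0] = 2.
  L[2][1] = (2) / L[1][1] = 2.
Step 3: L[2][2] = √(16) = 4.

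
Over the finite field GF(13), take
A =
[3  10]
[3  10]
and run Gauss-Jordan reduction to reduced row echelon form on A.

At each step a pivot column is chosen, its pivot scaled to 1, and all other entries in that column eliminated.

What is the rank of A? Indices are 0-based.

[1] R0 /= 3  ⇒  (1, 12)
     R1 -= 3·R0  ⇒  (0, 0)
column 1 empty below row 1

rank = 1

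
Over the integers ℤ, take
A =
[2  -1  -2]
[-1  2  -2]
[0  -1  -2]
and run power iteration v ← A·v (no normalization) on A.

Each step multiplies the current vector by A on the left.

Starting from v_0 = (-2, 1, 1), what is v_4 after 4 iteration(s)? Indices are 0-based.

v_4 = (-76, 167, 14)

v_0 = (-2, 1, 1).
v_1 = A·v_0 = (-7, 2, -3).
v_2 = A·v_1 = (-10, 17, 4).
v_3 = A·v_2 = (-45, 36, -25).
v_4 = A·v_3 = (-76, 167, 14).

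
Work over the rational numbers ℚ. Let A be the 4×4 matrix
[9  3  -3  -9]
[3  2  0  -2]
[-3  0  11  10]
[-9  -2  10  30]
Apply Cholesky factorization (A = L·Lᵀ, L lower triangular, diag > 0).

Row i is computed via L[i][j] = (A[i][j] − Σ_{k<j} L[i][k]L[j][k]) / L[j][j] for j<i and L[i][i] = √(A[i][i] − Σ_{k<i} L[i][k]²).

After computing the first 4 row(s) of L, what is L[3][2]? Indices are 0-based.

L[3][2] = 2

Step 1: L[0][0] = √(9) = 3.
  L[1][0] = (3) / L[0][0] = 1.
Step 2: L[1][1] = √(1) = 1.
  L[2][0] = (-3) / L[0][0] = -1.
  L[2][1] = (1) / L[1][1] = 1.
Step 3: L[2][2] = √(9) = 3.
  L[3][0] = (-9) / L[0][0] = -3.
  L[3][1] = (1) / L[1][1] = 1.
  L[3][2] = (6) / L[2][2] = 2.
Step 4: L[3][3] = √(16) = 4.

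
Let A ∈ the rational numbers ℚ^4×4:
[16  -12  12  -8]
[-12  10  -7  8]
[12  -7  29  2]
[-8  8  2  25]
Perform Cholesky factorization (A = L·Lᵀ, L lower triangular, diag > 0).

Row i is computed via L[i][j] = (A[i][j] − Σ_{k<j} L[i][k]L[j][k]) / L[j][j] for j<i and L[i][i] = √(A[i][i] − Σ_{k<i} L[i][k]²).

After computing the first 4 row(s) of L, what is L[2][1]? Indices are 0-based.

L[2][1] = 2

Step 1: L[0][0] = √(16) = 4.
  L[1][0] = (-12) / L[0][0] = -3.
Step 2: L[1][1] = √(1) = 1.
  L[2][0] = (12) / L[0][0] = 3.
  L[2][1] = (2) / L[1][1] = 2.
Step 3: L[2][2] = √(16) = 4.
  L[3][0] = (-8) / L[0][0] = -2.
  L[3][1] = (2) / L[1][1] = 2.
  L[3][2] = (4) / L[2][2] = 1.
Step 4: L[3][3] = √(16) = 4.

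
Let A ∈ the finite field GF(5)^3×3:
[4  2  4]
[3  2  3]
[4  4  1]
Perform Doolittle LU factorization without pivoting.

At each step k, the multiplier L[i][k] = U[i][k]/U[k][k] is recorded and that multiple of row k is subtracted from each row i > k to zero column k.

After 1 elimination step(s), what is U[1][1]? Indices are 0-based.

k=0: U[0][0]=4
  eliminate (1,0): mult=2, new row 1: (0, 3, 0); set L[1][0]=2
  eliminate (2,0): mult=1, new row 2: (0, 2, 2); set L[2][0]=1

U[1][1] = 3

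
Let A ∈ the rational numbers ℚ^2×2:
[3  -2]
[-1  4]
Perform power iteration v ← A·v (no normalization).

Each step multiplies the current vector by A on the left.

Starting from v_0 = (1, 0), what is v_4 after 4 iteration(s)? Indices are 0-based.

v_4 = (219, -203)

v_0 = (1, 0).
v_1 = A·v_0 = (3, -1).
v_2 = A·v_1 = (11, -7).
v_3 = A·v_2 = (47, -39).
v_4 = A·v_3 = (219, -203).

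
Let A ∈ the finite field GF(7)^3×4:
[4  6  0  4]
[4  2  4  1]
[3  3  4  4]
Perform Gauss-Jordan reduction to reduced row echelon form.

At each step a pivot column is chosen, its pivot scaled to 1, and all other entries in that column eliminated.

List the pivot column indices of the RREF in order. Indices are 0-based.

[1] R0 /= 4  ⇒  (1, 5, 0, 1)
     R1 -= 4·R0  ⇒  (0, 3, 4, 4)
     R2 -= 3·R0  ⇒  (0, 2, 4, 1)
[2] R1 /= 3  ⇒  (0, 1, 6, 6)
     R0 -= 5·R1  ⇒  (1, 0, 5, 6)
     R2 -= 2·R1  ⇒  (0, 0, 6, 3)
[3] R2 /= 6  ⇒  (0, 0, 1, 4)
     R0 -= 5·R2  ⇒  (1, 0, 0, 0)
     R1 -= 6·R2  ⇒  (0, 1, 0, 3)

pivot columns: 0, 1, 2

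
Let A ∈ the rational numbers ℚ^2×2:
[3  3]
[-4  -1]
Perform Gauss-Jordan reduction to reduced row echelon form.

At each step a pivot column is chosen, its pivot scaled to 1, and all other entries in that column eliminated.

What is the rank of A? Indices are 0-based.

rank = 2

pivot(0,0)=3: scale R0 → (1, 1)
  clear (1,0): R1 −= (-4)R0 → (0, 3)
pivot(1,1)=3: scale R1 → (0, 1)
  clear (0,1): R0 −= (1)R1 → (1, 0)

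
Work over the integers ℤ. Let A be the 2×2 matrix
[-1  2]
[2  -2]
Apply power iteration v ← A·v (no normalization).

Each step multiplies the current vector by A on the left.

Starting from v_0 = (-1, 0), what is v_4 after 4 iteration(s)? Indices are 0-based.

v_0 = (-1, 0).
v_1 = A·v_0 = (1, -2).
v_2 = A·v_1 = (-5, 6).
v_3 = A·v_2 = (17, -22).
v_4 = A·v_3 = (-61, 78).

v_4 = (-61, 78)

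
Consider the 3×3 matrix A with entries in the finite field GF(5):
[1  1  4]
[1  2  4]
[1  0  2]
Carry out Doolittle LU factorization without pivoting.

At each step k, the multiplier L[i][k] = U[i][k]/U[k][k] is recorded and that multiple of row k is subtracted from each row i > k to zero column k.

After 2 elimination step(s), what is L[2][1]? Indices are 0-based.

[col 0] pivot 1
  R1 -= 1*R0 → (0, 1, 0)  (L[1][0] := 1)
  R2 -= 1*R0 → (0, 4, 3)  (L[2][0] := 1)
[col 1] pivot 1
  R2 -= 4*R1 → (0, 0, 3)  (L[2][1] := 4)

L[2][1] = 4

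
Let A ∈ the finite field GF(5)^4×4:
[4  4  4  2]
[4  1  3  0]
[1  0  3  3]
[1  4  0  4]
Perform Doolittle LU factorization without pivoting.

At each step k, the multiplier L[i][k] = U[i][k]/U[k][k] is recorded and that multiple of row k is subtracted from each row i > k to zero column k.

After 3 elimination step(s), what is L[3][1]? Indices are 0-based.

L[3][1] = 4

k=0: U[0][0]=4
  eliminate (1,0): mult=1, new row 1: (0, 2, 4, 3); set L[1][0]=1
  eliminate (2,0): mult=4, new row 2: (0, 4, 2, 0); set L[2][0]=4
  eliminate (3,0): mult=4, new row 3: (0, 3, 4, 1); set L[3][0]=4
k=1: U[1][1]=2
  eliminate (2,1): mult=2, new row 2: (0, 0, 4, 4); set L[2][1]=2
  eliminate (3,1): mult=4, new row 3: (0, 0, 3, 4); set L[3][1]=4
k=2: U[2][2]=4
  eliminate (3,2): mult=2, new row 3: (0, 0, 0, 1); set L[3][2]=2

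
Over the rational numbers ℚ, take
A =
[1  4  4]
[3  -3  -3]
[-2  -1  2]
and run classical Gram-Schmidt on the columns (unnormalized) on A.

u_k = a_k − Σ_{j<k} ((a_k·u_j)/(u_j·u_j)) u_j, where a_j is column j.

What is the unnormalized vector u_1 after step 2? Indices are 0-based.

u_1 = (59/14, -33/14, -10/7)

Step 1: u_0 = a_0 = (1, 3, -2).
Step 2: u_1 = a_1 − (-3/14)·u_0 = (59/14, -33/14, -10/7).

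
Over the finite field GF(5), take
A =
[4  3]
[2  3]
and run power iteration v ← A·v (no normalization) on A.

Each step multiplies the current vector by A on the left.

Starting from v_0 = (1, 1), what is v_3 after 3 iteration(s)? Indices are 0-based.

v_3 = (4, 3)

v_0 = (1, 1).
v_1 = A·v_0 = (2, 0).
v_2 = A·v_1 = (3, 4).
v_3 = A·v_2 = (4, 3).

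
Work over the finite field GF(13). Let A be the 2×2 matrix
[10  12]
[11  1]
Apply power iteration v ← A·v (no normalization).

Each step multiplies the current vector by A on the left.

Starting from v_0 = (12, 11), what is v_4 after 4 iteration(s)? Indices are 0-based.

v_0 = (12, 11).
v_1 = A·v_0 = (5, 0).
v_2 = A·v_1 = (11, 3).
v_3 = A·v_2 = (3, 7).
v_4 = A·v_3 = (10, 1).

v_4 = (10, 1)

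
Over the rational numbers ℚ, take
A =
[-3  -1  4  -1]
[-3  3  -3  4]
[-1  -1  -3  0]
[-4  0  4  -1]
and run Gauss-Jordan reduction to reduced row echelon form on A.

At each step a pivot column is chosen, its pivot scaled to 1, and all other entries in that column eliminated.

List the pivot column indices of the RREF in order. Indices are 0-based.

[1] R0 /= -3  ⇒  (1, 1/3, -4/3, 1/3)
     R1 -= -3·R0  ⇒  (0, 4, -7, 5)
     R2 -= -1·R0  ⇒  (0, -2/3, -13/3, 1/3)
     R3 -= -4·R0  ⇒  (0, 4/3, -4/3, 1/3)
[2] R1 /= 4  ⇒  (0, 1, -7/4, 5/4)
     R0 -= 1/3·R1  ⇒  (1, 0, -3/4, -1/12)
     R2 -= -2/3·R1  ⇒  (0, 0, -11/2, 7/6)
     R3 -= 4/3·R1  ⇒  (0, 0, 1, -4/3)
[3] R2 /= -11/2  ⇒  (0, 0, 1, -7/33)
     R0 -= -3/4·R2  ⇒  (1, 0, 0, -8/33)
     R1 -= -7/4·R2  ⇒  (0, 1, 0, 29/33)
     R3 -= 1·R2  ⇒  (0, 0, 0, -37/33)
[4] R3 /= -37/33  ⇒  (0, 0, 0, 1)
     R0 -= -8/33·R3  ⇒  (1, 0, 0, 0)
     R1 -= 29/33·R3  ⇒  (0, 1, 0, 0)
     R2 -= -7/33·R3  ⇒  (0, 0, 1, 0)

pivot columns: 0, 1, 2, 3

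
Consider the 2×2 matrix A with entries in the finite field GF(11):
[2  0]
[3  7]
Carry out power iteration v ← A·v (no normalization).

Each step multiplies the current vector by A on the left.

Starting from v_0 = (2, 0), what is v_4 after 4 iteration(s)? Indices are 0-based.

v_0 = (2, 0).
v_1 = A·v_0 = (4, 6).
v_2 = A·v_1 = (8, 10).
v_3 = A·v_2 = (5, 6).
v_4 = A·v_3 = (10, 2).

v_4 = (10, 2)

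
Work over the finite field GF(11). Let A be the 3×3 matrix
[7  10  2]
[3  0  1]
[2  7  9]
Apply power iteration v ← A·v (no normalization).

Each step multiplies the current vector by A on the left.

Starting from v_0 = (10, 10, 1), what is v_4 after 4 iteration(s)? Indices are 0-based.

v_0 = (10, 10, 1).
v_1 = A·v_0 = (7, 9, 0).
v_2 = A·v_1 = (7, 10, 0).
v_3 = A·v_2 = (6, 10, 7).
v_4 = A·v_3 = (2, 3, 2).

v_4 = (2, 3, 2)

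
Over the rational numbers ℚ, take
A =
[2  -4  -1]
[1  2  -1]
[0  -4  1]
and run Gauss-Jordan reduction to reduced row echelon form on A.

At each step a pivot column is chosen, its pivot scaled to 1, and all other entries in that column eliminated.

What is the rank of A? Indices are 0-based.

rank = 3

[1] R0 /= 2  ⇒  (1, -2, -1/2)
     R1 -= 1·R0  ⇒  (0, 4, -1/2)
[2] R1 /= 4  ⇒  (0, 1, -1/8)
     R0 -= -2·R1  ⇒  (1, 0, -3/4)
     R2 -= -4·R1  ⇒  (0, 0, 1/2)
[3] R2 /= 1/2  ⇒  (0, 0, 1)
     R0 -= -3/4·R2  ⇒  (1, 0, 0)
     R1 -= -1/8·R2  ⇒  (0, 1, 0)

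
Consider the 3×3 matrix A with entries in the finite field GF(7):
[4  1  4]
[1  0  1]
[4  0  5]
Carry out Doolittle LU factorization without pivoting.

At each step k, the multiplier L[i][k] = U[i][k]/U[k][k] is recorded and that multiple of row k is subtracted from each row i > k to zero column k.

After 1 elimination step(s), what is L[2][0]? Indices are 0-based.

L[2][0] = 1

[col 0] pivot 4
  R1 -= 2*R0 → (0, 5, 0)  (L[1][0] := 2)
  R2 -= 1*R0 → (0, 6, 1)  (L[2][0] := 1)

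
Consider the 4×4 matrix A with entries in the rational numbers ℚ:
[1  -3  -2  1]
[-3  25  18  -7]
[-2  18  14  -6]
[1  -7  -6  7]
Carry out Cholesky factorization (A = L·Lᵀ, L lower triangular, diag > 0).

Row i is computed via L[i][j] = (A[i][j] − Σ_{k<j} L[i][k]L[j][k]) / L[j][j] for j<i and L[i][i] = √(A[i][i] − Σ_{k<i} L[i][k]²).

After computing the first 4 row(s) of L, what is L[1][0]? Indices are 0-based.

Step 1: L[0][0] = √(1) = 1.
  L[1][0] = (-3) / L[0][0] = -3.
Step 2: L[1][1] = √(16) = 4.
  L[2][0] = (-2) / L[0][0] = -2.
  L[2][1] = (12) / L[1][1] = 3.
Step 3: L[2][2] = √(1) = 1.
  L[3][0] = (1) / L[0][0] = 1.
  L[3][1] = (-4) / L[1][1] = -1.
  L[3][2] = (-1) / L[2][2] = -1.
Step 4: L[3][3] = √(4) = 2.

L[1][0] = -3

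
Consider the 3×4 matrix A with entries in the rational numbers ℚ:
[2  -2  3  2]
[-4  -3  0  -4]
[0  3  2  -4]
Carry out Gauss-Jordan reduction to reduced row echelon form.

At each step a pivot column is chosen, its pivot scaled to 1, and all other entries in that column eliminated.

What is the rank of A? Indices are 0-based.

rank = 3

step 1: normalize row 0 (÷2) = (1, -1, 3/2, 1)
  row 1: subtract -4×row0 = (0, -7, 6, 0)
step 2: normalize row 1 (÷-7) = (0, 1, -6/7, 0)
  row 0: subtract -1×row1 = (1, 0, 9/14, 1)
  row 2: subtract 3×row1 = (0, 0, 32/7, -4)
step 3: normalize row 2 (÷32/7) = (0, 0, 1, -7/8)
  row 0: subtract 9/14×row2 = (1, 0, 0, 25/16)
  row 1: subtract -6/7×row2 = (0, 1, 0, -3/4)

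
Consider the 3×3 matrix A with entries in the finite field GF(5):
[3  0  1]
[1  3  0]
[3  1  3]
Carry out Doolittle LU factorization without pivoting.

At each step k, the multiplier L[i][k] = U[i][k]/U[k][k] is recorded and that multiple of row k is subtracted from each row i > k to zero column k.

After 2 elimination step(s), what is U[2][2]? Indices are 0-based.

U[2][2] = 1

Step 1: pivot at (0,0) is 3.
  row1 ← row1 − (2)·row0  ⇒  L[1][0]=2, U row1=(0, 3, 3)
  row2 ← row2 − (1)·row0  ⇒  L[2][0]=1, U row2=(0, 1, 2)
Step 2: pivot at (1,1) is 3.
  row2 ← row2 − (2)·row1  ⇒  L[2][1]=2, U row2=(0, 0, 1)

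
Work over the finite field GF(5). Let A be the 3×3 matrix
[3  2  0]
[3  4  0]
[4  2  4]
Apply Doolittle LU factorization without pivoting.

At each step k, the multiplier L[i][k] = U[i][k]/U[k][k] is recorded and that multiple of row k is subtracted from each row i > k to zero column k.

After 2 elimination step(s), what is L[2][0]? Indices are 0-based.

[col 0] pivot 3
  R1 -= 1*R0 → (0, 2, 0)  (L[1][0] := 1)
  R2 -= 3*R0 → (0, 1, 4)  (L[2][0] := 3)
[col 1] pivot 2
  R2 -= 3*R1 → (0, 0, 4)  (L[2][1] := 3)

L[2][0] = 3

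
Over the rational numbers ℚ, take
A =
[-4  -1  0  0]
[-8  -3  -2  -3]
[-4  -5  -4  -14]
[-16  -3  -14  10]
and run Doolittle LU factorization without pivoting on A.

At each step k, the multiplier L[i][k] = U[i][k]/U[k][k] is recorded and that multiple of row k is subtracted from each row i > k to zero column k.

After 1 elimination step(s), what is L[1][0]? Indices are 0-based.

[col 0] pivot -4
  R1 -= 2*R0 → (0, -1, -2, -3)  (L[1][0] := 2)
  R2 -= 1*R0 → (0, -4, -4, -14)  (L[2][0] := 1)
  R3 -= 4*R0 → (0, 1, -14, 10)  (L[3][0] := 4)

L[1][0] = 2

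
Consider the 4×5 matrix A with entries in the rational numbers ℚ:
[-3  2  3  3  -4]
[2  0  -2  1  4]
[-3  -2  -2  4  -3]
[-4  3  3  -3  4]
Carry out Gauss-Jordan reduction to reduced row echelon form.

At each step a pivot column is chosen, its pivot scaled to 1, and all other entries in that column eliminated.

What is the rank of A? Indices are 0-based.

[1] R0 /= -3  ⇒  (1, -2/3, -1, -1, 4/3)
     R1 -= 2·R0  ⇒  (0, 4/3, 0, 3, 4/3)
     R2 -= -3·R0  ⇒  (0, -4, -5, 1, 1)
     R3 -= -4·R0  ⇒  (0, 1/3, -1, -7, 28/3)
[2] R1 /= 4/3  ⇒  (0, 1, 0, 9/4, 1)
     R0 -= -2/3·R1  ⇒  (1, 0, -1, 1/2, 2)
     R2 -= -4·R1  ⇒  (0, 0, -5, 10, 5)
     R3 -= 1/3·R1  ⇒  (0, 0, -1, -31/4, 9)
[3] R2 /= -5  ⇒  (0, 0, 1, -2, -1)
     R0 -= -1·R2  ⇒  (1, 0, 0, -3/2, 1)
     R3 -= -1·R2  ⇒  (0, 0, 0, -39/4, 8)
[4] R3 /= -39/4  ⇒  (0, 0, 0, 1, -32/39)
     R0 -= -3/2·R3  ⇒  (1, 0, 0, 0, -3/13)
     R1 -= 9/4·R3  ⇒  (0, 1, 0, 0, 37/13)
     R2 -= -2·R3  ⇒  (0, 0, 1, 0, -103/39)

rank = 4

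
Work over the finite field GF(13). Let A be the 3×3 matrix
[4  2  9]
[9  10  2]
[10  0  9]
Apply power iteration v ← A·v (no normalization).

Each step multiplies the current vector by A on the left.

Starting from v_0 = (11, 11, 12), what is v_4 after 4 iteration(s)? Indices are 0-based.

v_0 = (11, 11, 12).
v_1 = A·v_0 = (5, 12, 10).
v_2 = A·v_1 = (4, 3, 10).
v_3 = A·v_2 = (8, 8, 0).
v_4 = A·v_3 = (9, 9, 2).

v_4 = (9, 9, 2)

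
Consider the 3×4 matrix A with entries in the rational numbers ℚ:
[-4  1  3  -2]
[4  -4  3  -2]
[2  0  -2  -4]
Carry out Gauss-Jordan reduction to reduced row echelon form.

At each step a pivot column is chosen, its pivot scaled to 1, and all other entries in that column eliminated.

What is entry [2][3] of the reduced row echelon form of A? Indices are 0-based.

pivot(0,0)=-4: scale R0 → (1, -1/4, -3/4, 1/2)
  clear (1,0): R1 −= (4)R0 → (0, -3, 6, -4)
  clear (2,0): R2 −= (2)R0 → (0, 1/2, -1/2, -5)
pivot(1,1)=-3: scale R1 → (0, 1, -2, 4/3)
  clear (0,1): R0 −= (-1/4)R1 → (1, 0, -5/4, 5/6)
  clear (2,1): R2 −= (1/2)R1 → (0, 0, 1/2, -17/3)
pivot(2,2)=1/2: scale R2 → (0, 0, 1, -34/3)
  clear (0,2): R0 −= (-5/4)R2 → (1, 0, 0, -40/3)
  clear (1,2): R1 −= (-2)R2 → (0, 1, 0, -64/3)

M[2][3] = -34/3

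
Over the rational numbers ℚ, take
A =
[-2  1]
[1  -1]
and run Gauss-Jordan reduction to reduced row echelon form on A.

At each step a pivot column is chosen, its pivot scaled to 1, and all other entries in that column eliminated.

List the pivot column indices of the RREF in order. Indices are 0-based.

pivot columns: 0, 1

[1] R0 /= -2  ⇒  (1, -1/2)
     R1 -= 1·R0  ⇒  (0, -1/2)
[2] R1 /= -1/2  ⇒  (0, 1)
     R0 -= -1/2·R1  ⇒  (1, 0)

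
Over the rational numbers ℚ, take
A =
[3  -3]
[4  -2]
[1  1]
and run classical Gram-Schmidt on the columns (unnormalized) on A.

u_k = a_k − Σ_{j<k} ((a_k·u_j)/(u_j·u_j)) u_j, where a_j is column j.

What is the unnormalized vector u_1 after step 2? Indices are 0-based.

Step 1: u_0 = a_0 = (3, 4, 1).
Step 2: u_1 = a_1 − (-8/13)·u_0 = (-15/13, 6/13, 21/13).

u_1 = (-15/13, 6/13, 21/13)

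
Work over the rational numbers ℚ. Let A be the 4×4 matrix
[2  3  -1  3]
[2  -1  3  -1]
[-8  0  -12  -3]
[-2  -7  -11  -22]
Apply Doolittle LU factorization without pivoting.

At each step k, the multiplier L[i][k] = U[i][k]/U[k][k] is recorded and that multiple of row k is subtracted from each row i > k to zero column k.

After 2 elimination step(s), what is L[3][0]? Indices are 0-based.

L[3][0] = -1

k=0: U[0][0]=2
  eliminate (1,0): mult=1, new row 1: (0, -4, 4, -4); set L[1][0]=1
  eliminate (2,0): mult=-4, new row 2: (0, 12, -16, 9); set L[2][0]=-4
  eliminate (3,0): mult=-1, new row 3: (0, -4, -12, -19); set L[3][0]=-1
k=1: U[1][1]=-4
  eliminate (2,1): mult=-3, new row 2: (0, 0, -4, -3); set L[2][1]=-3
  eliminate (3,1): mult=1, new row 3: (0, 0, -16, -15); set L[3][1]=1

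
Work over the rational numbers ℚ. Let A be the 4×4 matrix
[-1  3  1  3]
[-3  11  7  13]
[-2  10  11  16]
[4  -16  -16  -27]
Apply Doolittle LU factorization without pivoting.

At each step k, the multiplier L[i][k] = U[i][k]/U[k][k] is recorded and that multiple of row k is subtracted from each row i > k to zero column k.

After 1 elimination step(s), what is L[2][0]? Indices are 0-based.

L[2][0] = 2

[col 0] pivot -1
  R1 -= 3*R0 → (0, 2, 4, 4)  (L[1][0] := 3)
  R2 -= 2*R0 → (0, 4, 9, 10)  (L[2][0] := 2)
  R3 -= -4*R0 → (0, -4, -12, -15)  (L[3][0] := -4)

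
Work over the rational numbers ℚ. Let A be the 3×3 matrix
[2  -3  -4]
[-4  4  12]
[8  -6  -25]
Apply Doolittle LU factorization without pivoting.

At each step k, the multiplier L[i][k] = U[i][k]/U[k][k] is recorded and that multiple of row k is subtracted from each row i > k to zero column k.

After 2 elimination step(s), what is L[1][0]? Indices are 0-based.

[col 0] pivot 2
  R1 -= -2*R0 → (0, -2, 4)  (L[1][0] := -2)
  R2 -= 4*R0 → (0, 6, -9)  (L[2][0] := 4)
[col 1] pivot -2
  R2 -= -3*R1 → (0, 0, 3)  (L[2][1] := -3)

L[1][0] = -2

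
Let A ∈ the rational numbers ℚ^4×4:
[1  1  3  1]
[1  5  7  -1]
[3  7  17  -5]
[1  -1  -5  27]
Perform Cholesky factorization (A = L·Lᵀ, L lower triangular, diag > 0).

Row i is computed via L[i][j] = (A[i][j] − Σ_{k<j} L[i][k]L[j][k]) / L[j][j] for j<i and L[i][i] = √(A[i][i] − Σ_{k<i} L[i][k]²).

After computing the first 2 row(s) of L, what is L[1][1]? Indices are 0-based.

Step 1: L[0][0] = √(1) = 1.
  L[1][0] = (1) / L[0][0] = 1.
Step 2: L[1][1] = √(4) = 2.

L[1][1] = 2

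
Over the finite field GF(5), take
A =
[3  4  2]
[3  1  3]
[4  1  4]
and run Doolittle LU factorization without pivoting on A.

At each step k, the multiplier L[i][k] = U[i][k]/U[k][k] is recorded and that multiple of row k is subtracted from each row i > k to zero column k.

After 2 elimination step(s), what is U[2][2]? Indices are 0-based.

Step 1: pivot at (0,0) is 3.
  row1 ← row1 − (1)·row0  ⇒  L[1][0]=1, U row1=(0, 2, 1)
  row2 ← row2 − (3)·row0  ⇒  L[2][0]=3, U row2=(0, 4, 3)
Step 2: pivot at (1,1) is 2.
  row2 ← row2 − (2)·row1  ⇒  L[2][1]=2, U row2=(0, 0, 1)

U[2][2] = 1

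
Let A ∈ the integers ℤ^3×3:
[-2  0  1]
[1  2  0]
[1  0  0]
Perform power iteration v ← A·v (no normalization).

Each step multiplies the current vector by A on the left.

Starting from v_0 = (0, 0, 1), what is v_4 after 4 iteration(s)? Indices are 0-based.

v_0 = (0, 0, 1).
v_1 = A·v_0 = (1, 0, 0).
v_2 = A·v_1 = (-2, 1, 1).
v_3 = A·v_2 = (5, 0, -2).
v_4 = A·v_3 = (-12, 5, 5).

v_4 = (-12, 5, 5)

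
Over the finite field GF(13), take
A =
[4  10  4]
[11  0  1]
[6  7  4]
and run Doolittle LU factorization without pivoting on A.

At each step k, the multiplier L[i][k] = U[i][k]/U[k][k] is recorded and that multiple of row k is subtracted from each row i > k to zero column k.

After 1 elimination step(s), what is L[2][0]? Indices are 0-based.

[col 0] pivot 4
  R1 -= 6*R0 → (0, 5, 3)  (L[1][0] := 6)
  R2 -= 8*R0 → (0, 5, 11)  (L[2][0] := 8)

L[2][0] = 8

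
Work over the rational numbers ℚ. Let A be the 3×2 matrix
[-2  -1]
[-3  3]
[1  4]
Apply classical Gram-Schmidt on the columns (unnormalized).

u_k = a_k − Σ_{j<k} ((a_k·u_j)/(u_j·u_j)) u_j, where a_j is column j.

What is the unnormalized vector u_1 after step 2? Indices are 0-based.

Step 1: u_0 = a_0 = (-2, -3, 1).
Step 2: u_1 = a_1 − (-3/14)·u_0 = (-10/7, 33/14, 59/14).

u_1 = (-10/7, 33/14, 59/14)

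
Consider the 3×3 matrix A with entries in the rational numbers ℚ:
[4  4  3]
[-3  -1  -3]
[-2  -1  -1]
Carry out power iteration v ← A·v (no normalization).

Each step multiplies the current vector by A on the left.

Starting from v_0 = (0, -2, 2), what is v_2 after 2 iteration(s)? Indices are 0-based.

v_2 = (-24, 10, 8)

v_0 = (0, -2, 2).
v_1 = A·v_0 = (-2, -4, 0).
v_2 = A·v_1 = (-24, 10, 8).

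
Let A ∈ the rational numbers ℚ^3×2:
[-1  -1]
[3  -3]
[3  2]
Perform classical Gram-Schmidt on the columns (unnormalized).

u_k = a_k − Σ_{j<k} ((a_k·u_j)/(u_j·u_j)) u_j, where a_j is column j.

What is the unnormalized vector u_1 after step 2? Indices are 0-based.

u_1 = (-21/19, -51/19, 44/19)

Step 1: u_0 = a_0 = (-1, 3, 3).
Step 2: u_1 = a_1 − (-2/19)·u_0 = (-21/19, -51/19, 44/19).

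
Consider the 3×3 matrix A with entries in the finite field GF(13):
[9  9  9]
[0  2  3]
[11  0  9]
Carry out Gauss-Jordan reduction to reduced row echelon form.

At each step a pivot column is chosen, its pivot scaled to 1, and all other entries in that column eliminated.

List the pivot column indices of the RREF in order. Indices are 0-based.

pivot columns: 0, 1, 2

step 1: normalize row 0 (÷9) = (1, 1, 1)
  row 2: subtract 11×row0 = (0, 2, 11)
step 2: normalize row 1 (÷2) = (0, 1, 8)
  row 0: subtract 1×row1 = (1, 0, 6)
  row 2: subtract 2×row1 = (0, 0, 8)
step 3: normalize row 2 (÷8) = (0, 0, 1)
  row 0: subtract 6×row2 = (1, 0, 0)
  row 1: subtract 8×row2 = (0, 1, 0)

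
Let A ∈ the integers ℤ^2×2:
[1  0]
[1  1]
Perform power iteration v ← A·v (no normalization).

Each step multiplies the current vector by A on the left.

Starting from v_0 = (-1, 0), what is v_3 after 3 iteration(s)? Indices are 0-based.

v_3 = (-1, -3)

v_0 = (-1, 0).
v_1 = A·v_0 = (-1, -1).
v_2 = A·v_1 = (-1, -2).
v_3 = A·v_2 = (-1, -3).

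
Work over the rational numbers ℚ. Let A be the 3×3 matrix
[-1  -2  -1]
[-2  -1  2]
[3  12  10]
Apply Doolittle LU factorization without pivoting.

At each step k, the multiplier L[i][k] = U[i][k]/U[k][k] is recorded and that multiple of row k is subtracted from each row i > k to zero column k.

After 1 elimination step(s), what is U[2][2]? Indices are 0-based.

U[2][2] = 7

Step 1: pivot at (0,0) is -1.
  row1 ← row1 − (2)·row0  ⇒  L[1][0]=2, U row1=(0, 3, 4)
  row2 ← row2 − (-3)·row0  ⇒  L[2][0]=-3, U row2=(0, 6, 7)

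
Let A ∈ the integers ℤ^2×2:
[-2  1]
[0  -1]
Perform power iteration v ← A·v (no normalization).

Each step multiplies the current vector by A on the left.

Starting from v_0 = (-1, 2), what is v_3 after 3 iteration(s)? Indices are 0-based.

v_0 = (-1, 2).
v_1 = A·v_0 = (4, -2).
v_2 = A·v_1 = (-10, 2).
v_3 = A·v_2 = (22, -2).

v_3 = (22, -2)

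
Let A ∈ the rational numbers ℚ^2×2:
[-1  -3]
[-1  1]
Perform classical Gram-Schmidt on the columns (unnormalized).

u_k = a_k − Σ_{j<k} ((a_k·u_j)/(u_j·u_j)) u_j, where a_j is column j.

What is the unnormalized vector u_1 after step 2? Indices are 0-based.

Step 1: u_0 = a_0 = (-1, -1).
Step 2: u_1 = a_1 − (1)·u_0 = (-2, 2).

u_1 = (-2, 2)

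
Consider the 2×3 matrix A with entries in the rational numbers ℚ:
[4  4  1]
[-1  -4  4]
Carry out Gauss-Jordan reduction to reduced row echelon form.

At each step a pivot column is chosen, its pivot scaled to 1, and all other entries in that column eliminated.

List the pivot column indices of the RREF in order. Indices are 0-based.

pivot(0,0)=4: scale R0 → (1, 1, 1/4)
  clear (1,0): R1 −= (-1)R0 → (0, -3, 17/4)
pivot(1,1)=-3: scale R1 → (0, 1, -17/12)
  clear (0,1): R0 −= (1)R1 → (1, 0, 5/3)

pivot columns: 0, 1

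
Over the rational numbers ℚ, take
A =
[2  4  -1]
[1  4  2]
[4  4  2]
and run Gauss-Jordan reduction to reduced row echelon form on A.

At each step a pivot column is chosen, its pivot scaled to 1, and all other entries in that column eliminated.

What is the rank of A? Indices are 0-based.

[1] R0 /= 2  ⇒  (1, 2, -1/2)
     R1 -= 1·R0  ⇒  (0, 2, 5/2)
     R2 -= 4·R0  ⇒  (0, -4, 4)
[2] R1 /= 2  ⇒  (0, 1, 5/4)
     R0 -= 2·R1  ⇒  (1, 0, -3)
     R2 -= -4·R1  ⇒  (0, 0, 9)
[3] R2 /= 9  ⇒  (0, 0, 1)
     R0 -= -3·R2  ⇒  (1, 0, 0)
     R1 -= 5/4·R2  ⇒  (0, 1, 0)

rank = 3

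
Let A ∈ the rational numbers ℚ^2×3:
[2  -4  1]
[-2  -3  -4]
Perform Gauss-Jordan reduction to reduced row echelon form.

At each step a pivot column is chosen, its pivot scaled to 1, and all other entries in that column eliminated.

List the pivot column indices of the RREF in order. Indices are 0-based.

step 1: normalize row 0 (÷2) = (1, -2, 1/2)
  row 1: subtract -2×row0 = (0, -7, -3)
step 2: normalize row 1 (÷-7) = (0, 1, 3/7)
  row 0: subtract -2×row1 = (1, 0, 19/14)

pivot columns: 0, 1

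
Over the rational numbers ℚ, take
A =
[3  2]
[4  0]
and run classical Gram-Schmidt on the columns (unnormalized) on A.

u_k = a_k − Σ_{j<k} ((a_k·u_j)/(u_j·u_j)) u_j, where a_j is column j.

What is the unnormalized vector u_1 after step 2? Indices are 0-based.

Step 1: u_0 = a_0 = (3, 4).
Step 2: u_1 = a_1 − (6/25)·u_0 = (32/25, -24/25).

u_1 = (32/25, -24/25)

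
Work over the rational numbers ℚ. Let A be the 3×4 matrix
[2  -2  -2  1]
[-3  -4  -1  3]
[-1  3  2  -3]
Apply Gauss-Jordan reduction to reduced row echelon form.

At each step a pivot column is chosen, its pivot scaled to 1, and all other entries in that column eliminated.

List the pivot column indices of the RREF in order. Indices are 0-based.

pivot columns: 0, 1, 2

step 1: normalize row 0 (÷2) = (1, -1, -1, 1/2)
  row 1: subtract -3×row0 = (0, -7, -4, 9/2)
  row 2: subtract -1×row0 = (0, 2, 1, -5/2)
step 2: normalize row 1 (÷-7) = (0, 1, 4/7, -9/14)
  row 0: subtract -1×row1 = (1, 0, -3/7, -1/7)
  row 2: subtract 2×row1 = (0, 0, -1/7, -17/14)
step 3: normalize row 2 (÷-1/7) = (0, 0, 1, 17/2)
  row 0: subtract -3/7×row2 = (1, 0, 0, 7/2)
  row 1: subtract 4/7×row2 = (0, 1, 0, -11/2)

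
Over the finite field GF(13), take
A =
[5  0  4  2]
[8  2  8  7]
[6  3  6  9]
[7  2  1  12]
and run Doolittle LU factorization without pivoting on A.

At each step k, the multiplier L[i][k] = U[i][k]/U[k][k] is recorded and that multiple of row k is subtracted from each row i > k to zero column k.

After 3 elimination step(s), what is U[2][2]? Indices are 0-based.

Step 1: pivot at (0,0) is 5.
  row1 ← row1 − (12)·row0  ⇒  L[1][0]=12, U row1=(0, 2, 12, 9)
  row2 ← row2 − (9)·row0  ⇒  L[2][0]=9, U row2=(0, 3, 9, 4)
  row3 ← row3 − (4)·row0  ⇒  L[3][0]=4, U row3=(0, 2, 11, 4)
Step 2: pivot at (1,1) is 2.
  row2 ← row2 − (8)·row1  ⇒  L[2][1]=8, U row2=(0, 0, 4, 10)
  row3 ← row3 − (1)·row1  ⇒  L[3][1]=1, U row3=(0, 0, 12, 8)
Step 3: pivot at (2,2) is 4.
  row3 ← row3 − (3)·row2  ⇒  L[3][2]=3, U row3=(0, 0, 0, 4)

U[2][2] = 4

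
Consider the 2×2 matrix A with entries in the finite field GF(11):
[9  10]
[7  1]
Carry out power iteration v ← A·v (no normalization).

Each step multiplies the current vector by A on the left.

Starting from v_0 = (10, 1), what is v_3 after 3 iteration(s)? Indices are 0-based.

v_0 = (10, 1).
v_1 = A·v_0 = (1, 5).
v_2 = A·v_1 = (4, 1).
v_3 = A·v_2 = (2, 7).

v_3 = (2, 7)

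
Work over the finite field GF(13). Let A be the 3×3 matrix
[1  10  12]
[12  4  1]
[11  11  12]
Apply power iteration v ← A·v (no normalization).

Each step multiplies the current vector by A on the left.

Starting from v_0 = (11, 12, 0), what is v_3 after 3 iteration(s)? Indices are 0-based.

v_3 = (1, 9, 8)

v_0 = (11, 12, 0).
v_1 = A·v_0 = (1, 11, 6).
v_2 = A·v_1 = (1, 10, 9).
v_3 = A·v_2 = (1, 9, 8).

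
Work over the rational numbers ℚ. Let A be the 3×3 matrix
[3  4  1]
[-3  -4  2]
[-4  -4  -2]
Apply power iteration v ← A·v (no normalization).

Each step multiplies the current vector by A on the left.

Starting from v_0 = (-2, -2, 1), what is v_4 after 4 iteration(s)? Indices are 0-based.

v_4 = (-657, 393, 656)

v_0 = (-2, -2, 1).
v_1 = A·v_0 = (-13, 16, 14).
v_2 = A·v_1 = (39, 3, -40).
v_3 = A·v_2 = (89, -209, -88).
v_4 = A·v_3 = (-657, 393, 656).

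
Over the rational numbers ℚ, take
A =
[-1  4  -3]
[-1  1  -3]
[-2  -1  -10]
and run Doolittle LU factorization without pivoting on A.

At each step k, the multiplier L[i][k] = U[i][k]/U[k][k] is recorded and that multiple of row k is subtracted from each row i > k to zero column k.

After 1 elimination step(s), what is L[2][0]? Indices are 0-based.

Step 1: pivot at (0,0) is -1.
  row1 ← row1 − (1)·row0  ⇒  L[1][0]=1, U row1=(0, -3, 0)
  row2 ← row2 − (2)·row0  ⇒  L[2][0]=2, U row2=(0, -9, -4)

L[2][0] = 2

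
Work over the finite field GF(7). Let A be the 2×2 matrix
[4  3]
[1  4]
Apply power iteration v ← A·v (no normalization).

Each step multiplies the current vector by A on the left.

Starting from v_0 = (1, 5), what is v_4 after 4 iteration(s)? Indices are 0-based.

v_0 = (1, 5).
v_1 = A·v_0 = (5, 0).
v_2 = A·v_1 = (6, 5).
v_3 = A·v_2 = (4, 5).
v_4 = A·v_3 = (3, 3).

v_4 = (3, 3)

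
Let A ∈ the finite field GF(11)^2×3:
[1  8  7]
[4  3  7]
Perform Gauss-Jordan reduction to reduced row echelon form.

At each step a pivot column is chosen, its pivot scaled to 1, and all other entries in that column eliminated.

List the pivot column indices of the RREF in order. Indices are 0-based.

pivot columns: 0, 1

step 1: normalize row 0 (÷1) = (1, 8, 7)
  row 1: subtract 4×row0 = (0, 4, 1)
step 2: normalize row 1 (÷4) = (0, 1, 3)
  row 0: subtract 8×row1 = (1, 0, 5)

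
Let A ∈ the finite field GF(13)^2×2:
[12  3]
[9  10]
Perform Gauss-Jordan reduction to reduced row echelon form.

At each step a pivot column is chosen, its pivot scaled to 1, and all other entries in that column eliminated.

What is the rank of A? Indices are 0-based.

rank = 2

step 1: normalize row 0 (÷12) = (1, 10)
  row 1: subtract 9×row0 = (0, 11)
step 2: normalize row 1 (÷11) = (0, 1)
  row 0: subtract 10×row1 = (1, 0)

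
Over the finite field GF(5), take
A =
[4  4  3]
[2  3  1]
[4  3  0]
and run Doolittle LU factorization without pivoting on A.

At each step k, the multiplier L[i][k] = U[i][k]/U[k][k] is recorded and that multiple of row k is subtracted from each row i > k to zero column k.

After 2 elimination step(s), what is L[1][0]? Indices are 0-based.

[col 0] pivot 4
  R1 -= 3*R0 → (0, 1, 2)  (L[1][0] := 3)
  R2 -= 1*R0 → (0, 4, 2)  (L[2][0] := 1)
[col 1] pivot 1
  R2 -= 4*R1 → (0, 0, 4)  (L[2][1] := 4)

L[1][0] = 3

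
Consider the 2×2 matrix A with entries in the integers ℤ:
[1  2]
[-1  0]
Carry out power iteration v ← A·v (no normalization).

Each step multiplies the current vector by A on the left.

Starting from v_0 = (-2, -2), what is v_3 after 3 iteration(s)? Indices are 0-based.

v_0 = (-2, -2).
v_1 = A·v_0 = (-6, 2).
v_2 = A·v_1 = (-2, 6).
v_3 = A·v_2 = (10, 2).

v_3 = (10, 2)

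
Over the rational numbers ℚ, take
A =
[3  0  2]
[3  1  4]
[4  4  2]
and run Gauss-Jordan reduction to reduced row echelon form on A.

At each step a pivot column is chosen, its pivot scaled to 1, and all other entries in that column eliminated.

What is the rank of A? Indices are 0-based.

rank = 3

[1] R0 /= 3  ⇒  (1, 0, 2/3)
     R1 -= 3·R0  ⇒  (0, 1, 2)
     R2 -= 4·R0  ⇒  (0, 4, -2/3)
[2] R1 /= 1  ⇒  (0, 1, 2)
     R2 -= 4·R1  ⇒  (0, 0, -26/3)
[3] R2 /= -26/3  ⇒  (0, 0, 1)
     R0 -= 2/3·R2  ⇒  (1, 0, 0)
     R1 -= 2·R2  ⇒  (0, 1, 0)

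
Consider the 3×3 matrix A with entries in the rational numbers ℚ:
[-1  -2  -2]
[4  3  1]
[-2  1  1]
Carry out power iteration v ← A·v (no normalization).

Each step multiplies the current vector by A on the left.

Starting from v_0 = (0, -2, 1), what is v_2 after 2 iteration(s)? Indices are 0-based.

v_2 = (10, -8, -10)

v_0 = (0, -2, 1).
v_1 = A·v_0 = (2, -5, -1).
v_2 = A·v_1 = (10, -8, -10).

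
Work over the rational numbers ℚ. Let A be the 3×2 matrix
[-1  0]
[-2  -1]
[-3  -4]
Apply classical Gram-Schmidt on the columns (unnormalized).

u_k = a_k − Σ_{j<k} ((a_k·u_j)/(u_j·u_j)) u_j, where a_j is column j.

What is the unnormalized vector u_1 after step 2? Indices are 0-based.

u_1 = (1, 1, -1)

Step 1: u_0 = a_0 = (-1, -2, -3).
Step 2: u_1 = a_1 − (1)·u_0 = (1, 1, -1).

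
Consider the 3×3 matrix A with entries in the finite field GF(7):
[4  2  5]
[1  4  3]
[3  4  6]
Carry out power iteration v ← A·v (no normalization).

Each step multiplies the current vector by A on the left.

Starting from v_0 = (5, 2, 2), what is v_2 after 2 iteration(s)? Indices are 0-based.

v_0 = (5, 2, 2).
v_1 = A·v_0 = (6, 5, 0).
v_2 = A·v_1 = (6, 5, 3).

v_2 = (6, 5, 3)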